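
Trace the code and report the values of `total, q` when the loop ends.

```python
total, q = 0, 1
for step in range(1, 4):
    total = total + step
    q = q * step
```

Let's trace through this code step by step.

Initialize: total = 0
Initialize: q = 1
Entering loop: for step in range(1, 4):
After iteration 1: step = 1, total = 1, q = 1
After iteration 2: step = 2, total = 3, q = 2
After iteration 3: step = 3, total = 6, q = 6
Loop ends.

Final answer: 6, 6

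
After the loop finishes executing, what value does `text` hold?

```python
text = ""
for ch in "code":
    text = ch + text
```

Let's trace through this code step by step.

Initialize: text = ''
Entering loop: for ch in "code":
After iteration 1: ch = 'c', text = 'c'
After iteration 2: ch = 'o', text = 'oc'
After iteration 3: ch = 'd', text = 'doc'
After iteration 4: ch = 'e', text = 'edoc'
Loop ends.

Final answer: 'edoc'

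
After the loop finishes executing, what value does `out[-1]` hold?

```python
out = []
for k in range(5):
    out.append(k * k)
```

Let's trace through this code step by step.

Initialize: out = []
Entering loop: for k in range(5):
After iteration 1: k = 0, out = [0]
After iteration 2: k = 1, out = [0, 1]
After iteration 3: k = 2, out = [0, 1, 4]
After iteration 4: k = 3, out = [0, 1, 4, 9]
After iteration 5: k = 4, out = [0, 1, 4, 9, 16]
Loop ends.
out[-1] = 16

Final answer: 16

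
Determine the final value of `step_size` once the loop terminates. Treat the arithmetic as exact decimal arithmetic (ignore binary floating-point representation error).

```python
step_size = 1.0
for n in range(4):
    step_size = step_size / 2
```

Let's trace through this code step by step.

Initialize: step_size = 1.0
Entering loop: for n in range(4):
After iteration 1: n = 0, step_size = 0.5
After iteration 2: n = 1, step_size = 0.25
After iteration 3: n = 2, step_size = 0.125
After iteration 4: n = 3, step_size = 0.0625
Loop ends.

Final answer: 0.0625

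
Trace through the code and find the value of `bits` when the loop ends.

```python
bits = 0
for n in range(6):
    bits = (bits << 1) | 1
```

Let's trace through this code step by step.

Initialize: bits = 0
Entering loop: for n in range(6):
After iteration 1: n = 0, bits = 1
After iteration 2: n = 1, bits = 3
After iteration 3: n = 2, bits = 7
After iteration 4: n = 3, bits = 15
After iteration 5: n = 4, bits = 31
After iteration 6: n = 5, bits = 63
Loop ends.

Final answer: 63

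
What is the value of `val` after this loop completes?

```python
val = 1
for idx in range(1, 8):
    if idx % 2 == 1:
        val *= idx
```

Let's trace through this code step by step.

Initialize: val = 1
Entering loop: for idx in range(1, 8):
After iteration 1: idx = 1, val = 1
After iteration 2: idx = 2, val = 1
After iteration 3: idx = 3, val = 3
After iteration 4: idx = 4, val = 3
After iteration 5: idx = 5, val = 15
After iteration 6: idx = 6, val = 15
After iteration 7: idx = 7, val = 105
Loop ends.

Final answer: 105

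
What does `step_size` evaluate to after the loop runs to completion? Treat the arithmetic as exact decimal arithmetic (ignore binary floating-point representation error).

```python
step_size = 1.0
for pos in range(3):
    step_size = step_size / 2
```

Let's trace through this code step by step.

Initialize: step_size = 1.0
Entering loop: for pos in range(3):
After iteration 1: pos = 0, step_size = 0.5
After iteration 2: pos = 1, step_size = 0.25
After iteration 3: pos = 2, step_size = 0.125
Loop ends.

Final answer: 0.125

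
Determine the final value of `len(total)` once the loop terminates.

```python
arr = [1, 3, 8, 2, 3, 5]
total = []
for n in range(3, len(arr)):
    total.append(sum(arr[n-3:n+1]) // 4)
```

Let's trace through this code step by step.

Initialize: arr = [1, 3, 8, 2, 3, 5]
Initialize: total = []
Entering loop: for n in range(3, len(arr)):
After iteration 1: n = 3, total = [3]
After iteration 2: n = 4, total = [3, 4]
After iteration 3: n = 5, total = [3, 4, 4]
Loop ends.
len(total) = 3

Final answer: 3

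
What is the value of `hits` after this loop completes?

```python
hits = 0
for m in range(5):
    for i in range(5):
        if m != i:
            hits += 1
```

Let's trace through this code step by step.

Initialize: hits = 0
Entering loop: for m in range(5):
After iteration 1: m = 0, hits = 4
After iteration 2: m = 1, hits = 8
After iteration 3: m = 2, hits = 12
After iteration 4: m = 3, hits = 16
After iteration 5: m = 4, hits = 20
Loop ends.

Final answer: 20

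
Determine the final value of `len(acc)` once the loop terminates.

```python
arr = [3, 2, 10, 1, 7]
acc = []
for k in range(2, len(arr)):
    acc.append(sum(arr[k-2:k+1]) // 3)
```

Let's trace through this code step by step.

Initialize: arr = [3, 2, 10, 1, 7]
Initialize: acc = []
Entering loop: for k in range(2, len(arr)):
After iteration 1: k = 2, acc = [5]
After iteration 2: k = 3, acc = [5, 4]
After iteration 3: k = 4, acc = [5, 4, 6]
Loop ends.
len(acc) = 3

Final answer: 3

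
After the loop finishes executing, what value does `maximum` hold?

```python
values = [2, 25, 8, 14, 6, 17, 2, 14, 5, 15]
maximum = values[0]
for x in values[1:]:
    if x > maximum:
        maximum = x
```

Let's trace through this code step by step.

Initialize: values = [2, 25, 8, 14, 6, 17, 2, 14, 5, 15]
Initialize: maximum = 2
Entering loop: for x in values[1:]:
After iteration 1: x = 25, maximum = 25
After iteration 2: x = 8, maximum = 25
After iteration 3: x = 14, maximum = 25
After iteration 4: x = 6, maximum = 25
After iteration 5: x = 17, maximum = 25
After iteration 6: x = 2, maximum = 25
After iteration 7: x = 14, maximum = 25
After iteration 8: x = 5, maximum = 25
After iteration 9: x = 15, maximum = 25
Loop ends.

Final answer: 25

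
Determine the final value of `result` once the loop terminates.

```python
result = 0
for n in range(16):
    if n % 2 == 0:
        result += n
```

Let's trace through this code step by step.

Initialize: result = 0
Entering loop: for n in range(16):
After iteration 1: n = 0, result = 0
After iteration 2: n = 1, result = 0
After iteration 3: n = 2, result = 2
After iteration 4: n = 3, result = 2
After iteration 5: n = 4, result = 6
After iteration 6: n = 5, result = 6
After iteration 7: n = 6, result = 12
After iteration 8: n = 7, result = 12
After iteration 9: n = 8, result = 20
After iteration 10: n = 9, result = 20
After iteration 11: n = 10, result = 30
After iteration 12: n = 11, result = 30
After iteration 13: n = 12, result = 42
After iteration 14: n = 13, result = 42
After iteration 15: n = 14, result = 56
After iteration 16: n = 15, result = 56
Loop ends.

Final answer: 56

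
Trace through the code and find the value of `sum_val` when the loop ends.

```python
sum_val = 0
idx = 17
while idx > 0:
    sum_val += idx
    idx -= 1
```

Let's trace through this code step by step.

Initialize: sum_val = 0
Initialize: idx = 17
Entering loop: while idx > 0:
After iteration 1: sum_val = 17, idx = 16
After iteration 2: sum_val = 33, idx = 15
After iteration 3: sum_val = 48, idx = 14
After iteration 4: sum_val = 62, idx = 13
After iteration 5: sum_val = 75, idx = 12
After iteration 6: sum_val = 87, idx = 11
After iteration 7: sum_val = 98, idx = 10
After iteration 8: sum_val = 108, idx = 9
After iteration 9: sum_val = 117, idx = 8
After iteration 10: sum_val = 125, idx = 7
After iteration 11: sum_val = 132, idx = 6
After iteration 12: sum_val = 138, idx = 5
After iteration 13: sum_val = 143, idx = 4
After iteration 14: sum_val = 147, idx = 3
After iteration 15: sum_val = 150, idx = 2
After iteration 16: sum_val = 152, idx = 1
After iteration 17: sum_val = 153, idx = 0
Loop ends.

Final answer: 153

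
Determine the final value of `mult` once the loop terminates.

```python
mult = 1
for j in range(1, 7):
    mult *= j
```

Let's trace through this code step by step.

Initialize: mult = 1
Entering loop: for j in range(1, 7):
After iteration 1: j = 1, mult = 1
After iteration 2: j = 2, mult = 2
After iteration 3: j = 3, mult = 6
After iteration 4: j = 4, mult = 24
After iteration 5: j = 5, mult = 120
After iteration 6: j = 6, mult = 720
Loop ends.

Final answer: 720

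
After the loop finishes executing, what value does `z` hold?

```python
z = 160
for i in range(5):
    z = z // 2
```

Let's trace through this code step by step.

Initialize: z = 160
Entering loop: for i in range(5):
After iteration 1: i = 0, z = 80
After iteration 2: i = 1, z = 40
After iteration 3: i = 2, z = 20
After iteration 4: i = 3, z = 10
After iteration 5: i = 4, z = 5
Loop ends.

Final answer: 5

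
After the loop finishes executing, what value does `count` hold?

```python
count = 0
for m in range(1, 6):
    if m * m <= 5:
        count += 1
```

Let's trace through this code step by step.

Initialize: count = 0
Entering loop: for m in range(1, 6):
After iteration 1: m = 1, count = 1
After iteration 2: m = 2, count = 2
After iteration 3: m = 3, count = 2
After iteration 4: m = 4, count = 2
After iteration 5: m = 5, count = 2
Loop ends.

Final answer: 2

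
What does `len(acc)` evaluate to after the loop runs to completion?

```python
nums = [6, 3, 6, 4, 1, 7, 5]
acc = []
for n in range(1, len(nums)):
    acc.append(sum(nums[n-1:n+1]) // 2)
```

Let's trace through this code step by step.

Initialize: nums = [6, 3, 6, 4, 1, 7, 5]
Initialize: acc = []
Entering loop: for n in range(1, len(nums)):
After iteration 1: n = 1, acc = [4]
After iteration 2: n = 2, acc = [4, 4]
After iteration 3: n = 3, acc = [4, 4, 5]
After iteration 4: n = 4, acc = [4, 4, 5, 2]
After iteration 5: n = 5, acc = [4, 4, 5, 2, 4]
After iteration 6: n = 6, acc = [4, 4, 5, 2, 4, 6]
Loop ends.
len(acc) = 6

Final answer: 6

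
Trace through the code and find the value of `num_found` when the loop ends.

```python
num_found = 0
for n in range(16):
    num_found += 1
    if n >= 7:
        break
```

Let's trace through this code step by step.

Initialize: num_found = 0
Entering loop: for n in range(16):
After iteration 1: n = 0, num_found = 1
After iteration 2: n = 1, num_found = 2
After iteration 3: n = 2, num_found = 3
After iteration 4: n = 3, num_found = 4
After iteration 5: n = 4, num_found = 5
After iteration 6: n = 5, num_found = 6
After iteration 7: n = 6, num_found = 7
After iteration 8: n = 7, num_found = 8
Loop ends.

Final answer: 8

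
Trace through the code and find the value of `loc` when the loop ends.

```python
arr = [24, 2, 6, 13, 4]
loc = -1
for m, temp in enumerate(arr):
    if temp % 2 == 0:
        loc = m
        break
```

Let's trace through this code step by step.

Initialize: arr = [24, 2, 6, 13, 4]
Initialize: loc = -1
Entering loop: for m, temp in enumerate(arr):
After iteration 1: m = 0, temp = 24, loc = 0
Loop ends.

Final answer: 0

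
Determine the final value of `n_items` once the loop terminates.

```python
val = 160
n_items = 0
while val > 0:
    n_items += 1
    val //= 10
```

Let's trace through this code step by step.

Initialize: val = 160
Initialize: n_items = 0
Entering loop: while val > 0:
After iteration 1: val = 16, n_items = 1
After iteration 2: val = 1, n_items = 2
After iteration 3: val = 0, n_items = 3
Loop ends.

Final answer: 3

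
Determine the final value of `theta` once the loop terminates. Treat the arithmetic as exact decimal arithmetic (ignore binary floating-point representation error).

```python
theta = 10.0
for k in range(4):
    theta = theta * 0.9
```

Let's trace through this code step by step.

Initialize: theta = 10.0
Entering loop: for k in range(4):
After iteration 1: k = 0, theta = 9.0
After iteration 2: k = 1, theta = 8.1
After iteration 3: k = 2, theta = 7.29
After iteration 4: k = 3, theta = 6.561
Loop ends.

Final answer: 6.561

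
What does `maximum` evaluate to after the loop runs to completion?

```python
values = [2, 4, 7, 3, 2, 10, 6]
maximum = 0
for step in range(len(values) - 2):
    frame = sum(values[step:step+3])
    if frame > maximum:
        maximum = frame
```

Let's trace through this code step by step.

Initialize: values = [2, 4, 7, 3, 2, 10, 6]
Initialize: maximum = 0
Entering loop: for step in range(len(values) - 2):
After iteration 1: step = 0, maximum = 13, frame = 13
After iteration 2: step = 1, maximum = 14, frame = 14
After iteration 3: step = 2, maximum = 14, frame = 12
After iteration 4: step = 3, maximum = 15, frame = 15
After iteration 5: step = 4, maximum = 18, frame = 18
Loop ends.

Final answer: 18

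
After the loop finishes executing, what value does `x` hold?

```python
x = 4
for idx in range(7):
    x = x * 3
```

Let's trace through this code step by step.

Initialize: x = 4
Entering loop: for idx in range(7):
After iteration 1: idx = 0, x = 12
After iteration 2: idx = 1, x = 36
After iteration 3: idx = 2, x = 108
After iteration 4: idx = 3, x = 324
After iteration 5: idx = 4, x = 972
After iteration 6: idx = 5, x = 2916
After iteration 7: idx = 6, x = 8748
Loop ends.

Final answer: 8748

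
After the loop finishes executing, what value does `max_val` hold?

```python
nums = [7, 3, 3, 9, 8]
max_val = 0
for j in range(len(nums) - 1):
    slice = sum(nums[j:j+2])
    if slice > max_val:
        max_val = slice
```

Let's trace through this code step by step.

Initialize: nums = [7, 3, 3, 9, 8]
Initialize: max_val = 0
Entering loop: for j in range(len(nums) - 1):
After iteration 1: j = 0, max_val = 10, slice = 10
After iteration 2: j = 1, max_val = 10, slice = 6
After iteration 3: j = 2, max_val = 12, slice = 12
After iteration 4: j = 3, max_val = 17, slice = 17
Loop ends.

Final answer: 17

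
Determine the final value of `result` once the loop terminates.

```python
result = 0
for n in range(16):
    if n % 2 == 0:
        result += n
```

Let's trace through this code step by step.

Initialize: result = 0
Entering loop: for n in range(16):
After iteration 1: n = 0, result = 0
After iteration 2: n = 1, result = 0
After iteration 3: n = 2, result = 2
After iteration 4: n = 3, result = 2
After iteration 5: n = 4, result = 6
After iteration 6: n = 5, result = 6
After iteration 7: n = 6, result = 12
After iteration 8: n = 7, result = 12
After iteration 9: n = 8, result = 20
After iteration 10: n = 9, result = 20
After iteration 11: n = 10, result = 30
After iteration 12: n = 11, result = 30
After iteration 13: n = 12, result = 42
After iteration 14: n = 13, result = 42
After iteration 15: n = 14, result = 56
After iteration 16: n = 15, result = 56
Loop ends.

Final answer: 56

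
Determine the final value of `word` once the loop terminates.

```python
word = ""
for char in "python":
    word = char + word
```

Let's trace through this code step by step.

Initialize: word = ''
Entering loop: for char in "python":
After iteration 1: char = 'p', word = 'p'
After iteration 2: char = 'y', word = 'yp'
After iteration 3: char = 't', word = 'typ'
After iteration 4: char = 'h', word = 'htyp'
After iteration 5: char = 'o', word = 'ohtyp'
After iteration 6: char = 'n', word = 'nohtyp'
Loop ends.

Final answer: 'nohtyp'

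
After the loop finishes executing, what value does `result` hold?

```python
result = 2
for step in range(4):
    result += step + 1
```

Let's trace through this code step by step.

Initialize: result = 2
Entering loop: for step in range(4):
After iteration 1: step = 0, result = 3
After iteration 2: step = 1, result = 5
After iteration 3: step = 2, result = 8
After iteration 4: step = 3, result = 12
Loop ends.

Final answer: 12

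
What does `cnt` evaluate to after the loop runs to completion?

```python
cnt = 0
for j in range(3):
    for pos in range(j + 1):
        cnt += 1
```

Let's trace through this code step by step.

Initialize: cnt = 0
Entering loop: for j in range(3):
After iteration 1: j = 0, cnt = 1, pos = 0
After iteration 2: j = 1, cnt = 3, pos = 1
After iteration 3: j = 2, cnt = 6, pos = 2
Loop ends.

Final answer: 6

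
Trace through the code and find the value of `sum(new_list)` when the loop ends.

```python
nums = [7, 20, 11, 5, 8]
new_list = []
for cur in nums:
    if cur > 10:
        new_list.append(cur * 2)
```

Let's trace through this code step by step.

Initialize: nums = [7, 20, 11, 5, 8]
Initialize: new_list = []
Entering loop: for cur in nums:
After iteration 1: cur = 7, new_list = []
After iteration 2: cur = 20, new_list = [40]
After iteration 3: cur = 11, new_list = [40, 22]
After iteration 4: cur = 5, new_list = [40, 22]
After iteration 5: cur = 8, new_list = [40, 22]
Loop ends.
sum(new_list) = 62

Final answer: 62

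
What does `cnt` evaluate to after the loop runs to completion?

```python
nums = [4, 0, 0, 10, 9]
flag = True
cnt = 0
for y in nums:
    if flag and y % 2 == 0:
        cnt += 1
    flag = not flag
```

Let's trace through this code step by step.

Initialize: nums = [4, 0, 0, 10, 9]
Initialize: flag = True
Initialize: cnt = 0
Entering loop: for y in nums:
After iteration 1: y = 4, flag = False, cnt = 1
After iteration 2: y = 0, flag = True, cnt = 1
After iteration 3: y = 0, flag = False, cnt = 2
After iteration 4: y = 10, flag = True, cnt = 2
After iteration 5: y = 9, flag = False, cnt = 2
Loop ends.

Final answer: 2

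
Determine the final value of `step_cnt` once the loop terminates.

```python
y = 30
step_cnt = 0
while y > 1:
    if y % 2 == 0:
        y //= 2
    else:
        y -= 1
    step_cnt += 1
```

Let's trace through this code step by step.

Initialize: y = 30
Initialize: step_cnt = 0
Entering loop: while y > 1:
After iteration 1: y = 15, step_cnt = 1
After iteration 2: y = 14, step_cnt = 2
After iteration 3: y = 7, step_cnt = 3
After iteration 4: y = 6, step_cnt = 4
After iteration 5: y = 3, step_cnt = 5
After iteration 6: y = 2, step_cnt = 6
After iteration 7: y = 1, step_cnt = 7
Loop ends.

Final answer: 7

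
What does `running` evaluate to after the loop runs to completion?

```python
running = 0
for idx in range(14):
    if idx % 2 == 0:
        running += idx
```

Let's trace through this code step by step.

Initialize: running = 0
Entering loop: for idx in range(14):
After iteration 1: idx = 0, running = 0
After iteration 2: idx = 1, running = 0
After iteration 3: idx = 2, running = 2
After iteration 4: idx = 3, running = 2
After iteration 5: idx = 4, running = 6
After iteration 6: idx = 5, running = 6
After iteration 7: idx = 6, running = 12
After iteration 8: idx = 7, running = 12
After iteration 9: idx = 8, running = 20
After iteration 10: idx = 9, running = 20
After iteration 11: idx = 10, running = 30
After iteration 12: idx = 11, running = 30
After iteration 13: idx = 12, running = 42
After iteration 14: idx = 13, running = 42
Loop ends.

Final answer: 42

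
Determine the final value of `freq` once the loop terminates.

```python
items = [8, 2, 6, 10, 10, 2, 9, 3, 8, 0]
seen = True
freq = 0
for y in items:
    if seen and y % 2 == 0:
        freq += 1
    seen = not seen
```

Let's trace through this code step by step.

Initialize: items = [8, 2, 6, 10, 10, 2, 9, 3, 8, 0]
Initialize: seen = True
Initialize: freq = 0
Entering loop: for y in items:
After iteration 1: y = 8, seen = False, freq = 1
After iteration 2: y = 2, seen = True, freq = 1
After iteration 3: y = 6, seen = False, freq = 2
After iteration 4: y = 10, seen = True, freq = 2
After iteration 5: y = 10, seen = False, freq = 3
After iteration 6: y = 2, seen = True, freq = 3
After iteration 7: y = 9, seen = False, freq = 3
After iteration 8: y = 3, seen = True, freq = 3
After iteration 9: y = 8, seen = False, freq = 4
After iteration 10: y = 0, seen = True, freq = 4
Loop ends.

Final answer: 4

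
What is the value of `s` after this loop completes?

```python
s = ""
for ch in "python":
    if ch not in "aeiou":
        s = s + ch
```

Let's trace through this code step by step.

Initialize: s = ''
Entering loop: for ch in "python":
After iteration 1: ch = 'p', s = 'p'
After iteration 2: ch = 'y', s = 'py'
After iteration 3: ch = 't', s = 'pyt'
After iteration 4: ch = 'h', s = 'pyth'
After iteration 5: ch = 'o', s = 'pyth'
After iteration 6: ch = 'n', s = 'pythn'
Loop ends.

Final answer: 'pythn'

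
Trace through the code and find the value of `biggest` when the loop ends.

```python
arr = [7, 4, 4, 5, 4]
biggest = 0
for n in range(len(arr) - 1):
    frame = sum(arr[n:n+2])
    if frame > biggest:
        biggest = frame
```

Let's trace through this code step by step.

Initialize: arr = [7, 4, 4, 5, 4]
Initialize: biggest = 0
Entering loop: for n in range(len(arr) - 1):
After iteration 1: n = 0, biggest = 11, frame = 11
After iteration 2: n = 1, biggest = 11, frame = 8
After iteration 3: n = 2, biggest = 11, frame = 9
After iteration 4: n = 3, biggest = 11, frame = 9
Loop ends.

Final answer: 11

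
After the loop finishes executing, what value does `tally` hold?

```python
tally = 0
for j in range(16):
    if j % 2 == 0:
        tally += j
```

Let's trace through this code step by step.

Initialize: tally = 0
Entering loop: for j in range(16):
After iteration 1: j = 0, tally = 0
After iteration 2: j = 1, tally = 0
After iteration 3: j = 2, tally = 2
After iteration 4: j = 3, tally = 2
After iteration 5: j = 4, tally = 6
After iteration 6: j = 5, tally = 6
After iteration 7: j = 6, tally = 12
After iteration 8: j = 7, tally = 12
After iteration 9: j = 8, tally = 20
After iteration 10: j = 9, tally = 20
After iteration 11: j = 10, tally = 30
After iteration 12: j = 11, tally = 30
After iteration 13: j = 12, tally = 42
After iteration 14: j = 13, tally = 42
After iteration 15: j = 14, tally = 56
After iteration 16: j = 15, tally = 56
Loop ends.

Final answer: 56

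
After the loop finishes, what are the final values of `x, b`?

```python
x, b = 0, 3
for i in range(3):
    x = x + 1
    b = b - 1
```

Let's trace through this code step by step.

Initialize: x = 0
Initialize: b = 3
Entering loop: for i in range(3):
After iteration 1: i = 0, x = 1, b = 2
After iteration 2: i = 1, x = 2, b = 1
After iteration 3: i = 2, x = 3, b = 0
Loop ends.

Final answer: 3, 0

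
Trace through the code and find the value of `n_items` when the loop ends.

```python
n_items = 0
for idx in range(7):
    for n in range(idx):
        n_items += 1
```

Let's trace through this code step by step.

Initialize: n_items = 0
Entering loop: for idx in range(7):
After iteration 1: idx = 0, n_items = 0
After iteration 2: idx = 1, n_items = 1, n = 0
After iteration 3: idx = 2, n_items = 3, n = 1
After iteration 4: idx = 3, n_items = 6, n = 2
After iteration 5: idx = 4, n_items = 10, n = 3
After iteration 6: idx = 5, n_items = 15, n = 4
After iteration 7: idx = 6, n_items = 21, n = 5
Loop ends.

Final answer: 21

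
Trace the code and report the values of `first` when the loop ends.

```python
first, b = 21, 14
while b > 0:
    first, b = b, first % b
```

Let's trace through this code step by step.

Initialize: first = 21
Initialize: b = 14
Entering loop: while b > 0:
After iteration 1: first = 14, b = 7
After iteration 2: first = 7, b = 0
Loop ends.

Final answer: 7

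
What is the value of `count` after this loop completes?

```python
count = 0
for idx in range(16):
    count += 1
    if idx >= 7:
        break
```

Let's trace through this code step by step.

Initialize: count = 0
Entering loop: for idx in range(16):
After iteration 1: idx = 0, count = 1
After iteration 2: idx = 1, count = 2
After iteration 3: idx = 2, count = 3
After iteration 4: idx = 3, count = 4
After iteration 5: idx = 4, count = 5
After iteration 6: idx = 5, count = 6
After iteration 7: idx = 6, count = 7
After iteration 8: idx = 7, count = 8
Loop ends.

Final answer: 8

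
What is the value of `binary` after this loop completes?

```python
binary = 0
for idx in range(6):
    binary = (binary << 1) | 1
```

Let's trace through this code step by step.

Initialize: binary = 0
Entering loop: for idx in range(6):
After iteration 1: idx = 0, binary = 1
After iteration 2: idx = 1, binary = 3
After iteration 3: idx = 2, binary = 7
After iteration 4: idx = 3, binary = 15
After iteration 5: idx = 4, binary = 31
After iteration 6: idx = 5, binary = 63
Loop ends.

Final answer: 63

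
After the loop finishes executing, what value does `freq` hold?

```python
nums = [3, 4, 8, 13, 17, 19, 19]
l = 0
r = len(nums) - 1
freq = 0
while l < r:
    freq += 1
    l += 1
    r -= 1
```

Let's trace through this code step by step.

Initialize: nums = [3, 4, 8, 13, 17, 19, 19]
Initialize: l = 0
Initialize: r = 6
Initialize: freq = 0
Entering loop: while l < r:
After iteration 1: l = 1, r = 5, freq = 1
After iteration 2: l = 2, r = 4, freq = 2
After iteration 3: l = 3, r = 3, freq = 3
Loop ends.

Final answer: 3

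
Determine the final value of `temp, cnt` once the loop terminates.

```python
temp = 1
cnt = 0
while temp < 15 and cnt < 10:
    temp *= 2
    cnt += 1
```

Let's trace through this code step by step.

Initialize: temp = 1
Initialize: cnt = 0
Entering loop: while temp < 15 and cnt < 10:
After iteration 1: temp = 2, cnt = 1
After iteration 2: temp = 4, cnt = 2
After iteration 3: temp = 8, cnt = 3
After iteration 4: temp = 16, cnt = 4
Loop ends.

Final answer: 16, 4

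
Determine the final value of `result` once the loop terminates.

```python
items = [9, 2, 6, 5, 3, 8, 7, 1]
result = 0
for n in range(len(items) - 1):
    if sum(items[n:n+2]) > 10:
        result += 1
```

Let's trace through this code step by step.

Initialize: items = [9, 2, 6, 5, 3, 8, 7, 1]
Initialize: result = 0
Entering loop: for n in range(len(items) - 1):
After iteration 1: n = 0, result = 1
After iteration 2: n = 1, result = 1
After iteration 3: n = 2, result = 2
After iteration 4: n = 3, result = 2
After iteration 5: n = 4, result = 3
After iteration 6: n = 5, result = 4
After iteration 7: n = 6, result = 4
Loop ends.

Final answer: 4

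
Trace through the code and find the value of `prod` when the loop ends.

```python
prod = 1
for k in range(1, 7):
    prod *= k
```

Let's trace through this code step by step.

Initialize: prod = 1
Entering loop: for k in range(1, 7):
After iteration 1: k = 1, prod = 1
After iteration 2: k = 2, prod = 2
After iteration 3: k = 3, prod = 6
After iteration 4: k = 4, prod = 24
After iteration 5: k = 5, prod = 120
After iteration 6: k = 6, prod = 720
Loop ends.

Final answer: 720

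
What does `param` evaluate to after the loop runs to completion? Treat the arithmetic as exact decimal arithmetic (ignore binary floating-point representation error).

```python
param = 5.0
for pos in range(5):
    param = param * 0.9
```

Let's trace through this code step by step.

Initialize: param = 5.0
Entering loop: for pos in range(5):
After iteration 1: pos = 0, param = 4.5
After iteration 2: pos = 1, param = 4.05
After iteration 3: pos = 2, param = 3.645
After iteration 4: pos = 3, param = 3.2805
After iteration 5: pos = 4, param = 2.95245
Loop ends.

Final answer: 2.95245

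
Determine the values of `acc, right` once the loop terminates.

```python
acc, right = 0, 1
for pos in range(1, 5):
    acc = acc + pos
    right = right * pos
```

Let's trace through this code step by step.

Initialize: acc = 0
Initialize: right = 1
Entering loop: for pos in range(1, 5):
After iteration 1: pos = 1, acc = 1, right = 1
After iteration 2: pos = 2, acc = 3, right = 2
After iteration 3: pos = 3, acc = 6, right = 6
After iteration 4: pos = 4, acc = 10, right = 24
Loop ends.

Final answer: 10, 24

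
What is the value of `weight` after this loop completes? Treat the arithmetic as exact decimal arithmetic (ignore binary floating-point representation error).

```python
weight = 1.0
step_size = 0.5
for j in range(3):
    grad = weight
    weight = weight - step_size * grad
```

Let's trace through this code step by step.

Initialize: weight = 1.0
Initialize: step_size = 0.5
Entering loop: for j in range(3):
After iteration 1: j = 0, weight = 0.5, grad = 1.0
After iteration 2: j = 1, weight = 0.25, grad = 0.5
After iteration 3: j = 2, weight = 0.125, grad = 0.25
Loop ends.

Final answer: 0.125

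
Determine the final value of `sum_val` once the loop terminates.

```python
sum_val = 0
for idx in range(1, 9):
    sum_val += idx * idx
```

Let's trace through this code step by step.

Initialize: sum_val = 0
Entering loop: for idx in range(1, 9):
After iteration 1: idx = 1, sum_val = 1
After iteration 2: idx = 2, sum_val = 5
After iteration 3: idx = 3, sum_val = 14
After iteration 4: idx = 4, sum_val = 30
After iteration 5: idx = 5, sum_val = 55
After iteration 6: idx = 6, sum_val = 91
After iteration 7: idx = 7, sum_val = 140
After iteration 8: idx = 8, sum_val = 204
Loop ends.

Final answer: 204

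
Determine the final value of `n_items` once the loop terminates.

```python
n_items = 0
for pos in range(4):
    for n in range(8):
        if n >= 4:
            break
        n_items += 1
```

Let's trace through this code step by step.

Initialize: n_items = 0
Entering loop: for pos in range(4):
After iteration 1: pos = 0, n_items = 4
After iteration 2: pos = 1, n_items = 8
After iteration 3: pos = 2, n_items = 12
After iteration 4: pos = 3, n_items = 16
Loop ends.

Final answer: 16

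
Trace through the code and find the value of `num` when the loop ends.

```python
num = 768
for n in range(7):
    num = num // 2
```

Let's trace through this code step by step.

Initialize: num = 768
Entering loop: for n in range(7):
After iteration 1: n = 0, num = 384
After iteration 2: n = 1, num = 192
After iteration 3: n = 2, num = 96
After iteration 4: n = 3, num = 48
After iteration 5: n = 4, num = 24
After iteration 6: n = 5, num = 12
After iteration 7: n = 6, num = 6
Loop ends.

Final answer: 6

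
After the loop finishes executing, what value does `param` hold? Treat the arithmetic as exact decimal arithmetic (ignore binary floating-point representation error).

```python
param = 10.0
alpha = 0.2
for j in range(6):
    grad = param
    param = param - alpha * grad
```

Let's trace through this code step by step.

Initialize: param = 10.0
Initialize: alpha = 0.2
Entering loop: for j in range(6):
After iteration 1: j = 0, param = 8.0, grad = 10.0
After iteration 2: j = 1, param = 6.4, grad = 8.0
After iteration 3: j = 2, param = 5.12, grad = 6.4
After iteration 4: j = 3, param = 4.096, grad = 5.12
After iteration 5: j = 4, param = 3.2768, grad = 4.096
After iteration 6: j = 5, param = 2.62144, grad = 3.2768
Loop ends.

Final answer: 2.62144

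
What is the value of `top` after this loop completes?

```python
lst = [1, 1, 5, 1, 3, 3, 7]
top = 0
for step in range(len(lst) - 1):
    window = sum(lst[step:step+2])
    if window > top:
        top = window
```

Let's trace through this code step by step.

Initialize: lst = [1, 1, 5, 1, 3, 3, 7]
Initialize: top = 0
Entering loop: for step in range(len(lst) - 1):
After iteration 1: step = 0, top = 2, window = 2
After iteration 2: step = 1, top = 6, window = 6
After iteration 3: step = 2, top = 6, window = 6
After iteration 4: step = 3, top = 6, window = 4
After iteration 5: step = 4, top = 6, window = 6
After iteration 6: step = 5, top = 10, window = 10
Loop ends.

Final answer: 10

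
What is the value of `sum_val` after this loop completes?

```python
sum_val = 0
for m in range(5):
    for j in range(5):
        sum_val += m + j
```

Let's trace through this code step by step.

Initialize: sum_val = 0
Entering loop: for m in range(5):
After iteration 1: m = 0, sum_val = 10
After iteration 2: m = 1, sum_val = 25
After iteration 3: m = 2, sum_val = 45
After iteration 4: m = 3, sum_val = 70
After iteration 5: m = 4, sum_val = 100
Loop ends.

Final answer: 100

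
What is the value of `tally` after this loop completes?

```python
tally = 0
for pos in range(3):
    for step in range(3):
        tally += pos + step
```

Let's trace through this code step by step.

Initialize: tally = 0
Entering loop: for pos in range(3):
After iteration 1: pos = 0, tally = 3
After iteration 2: pos = 1, tally = 9
After iteration 3: pos = 2, tally = 18
Loop ends.

Final answer: 18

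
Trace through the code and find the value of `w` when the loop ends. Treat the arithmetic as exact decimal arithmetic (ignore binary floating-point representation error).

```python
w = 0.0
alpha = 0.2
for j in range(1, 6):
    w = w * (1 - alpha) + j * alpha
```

Let's trace through this code step by step.

Initialize: w = 0.0
Initialize: alpha = 0.2
Entering loop: for j in range(1, 6):
After iteration 1: j = 1, w = 0.2
After iteration 2: j = 2, w = 0.56
After iteration 3: j = 3, w = 1.048
After iteration 4: j = 4, w = 1.6384
After iteration 5: j = 5, w = 2.31072
Loop ends.

Final answer: 2.31072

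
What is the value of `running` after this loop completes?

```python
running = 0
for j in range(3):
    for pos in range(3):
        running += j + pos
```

Let's trace through this code step by step.

Initialize: running = 0
Entering loop: for j in range(3):
After iteration 1: j = 0, running = 3
After iteration 2: j = 1, running = 9
After iteration 3: j = 2, running = 18
Loop ends.

Final answer: 18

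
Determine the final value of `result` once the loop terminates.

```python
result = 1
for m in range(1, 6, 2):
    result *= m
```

Let's trace through this code step by step.

Initialize: result = 1
Entering loop: for m in range(1, 6, 2):
After iteration 1: m = 1, result = 1
After iteration 2: m = 3, result = 3
After iteration 3: m = 5, result = 15
Loop ends.

Final answer: 15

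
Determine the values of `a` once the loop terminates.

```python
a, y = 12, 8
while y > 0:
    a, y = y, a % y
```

Let's trace through this code step by step.

Initialize: a = 12
Initialize: y = 8
Entering loop: while y > 0:
After iteration 1: a = 8, y = 4
After iteration 2: a = 4, y = 0
Loop ends.

Final answer: 4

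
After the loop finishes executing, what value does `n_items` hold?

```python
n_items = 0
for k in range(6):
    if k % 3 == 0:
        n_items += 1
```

Let's trace through this code step by step.

Initialize: n_items = 0
Entering loop: for k in range(6):
After iteration 1: k = 0, n_items = 1
After iteration 2: k = 1, n_items = 1
After iteration 3: k = 2, n_items = 1
After iteration 4: k = 3, n_items = 2
After iteration 5: k = 4, n_items = 2
After iteration 6: k = 5, n_items = 2
Loop ends.

Final answer: 2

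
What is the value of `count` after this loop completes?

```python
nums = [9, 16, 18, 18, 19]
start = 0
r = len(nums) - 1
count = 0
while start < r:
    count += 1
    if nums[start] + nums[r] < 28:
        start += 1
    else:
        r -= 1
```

Let's trace through this code step by step.

Initialize: nums = [9, 16, 18, 18, 19]
Initialize: start = 0
Initialize: r = 4
Initialize: count = 0
Entering loop: while start < r:
After iteration 1: start = 0, r = 3, count = 1
After iteration 2: start = 1, r = 3, count = 2
After iteration 3: start = 1, r = 2, count = 3
After iteration 4: start = 1, r = 1, count = 4
Loop ends.

Final answer: 4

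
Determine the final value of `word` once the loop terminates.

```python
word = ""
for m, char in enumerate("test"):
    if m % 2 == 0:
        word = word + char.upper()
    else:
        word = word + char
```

Let's trace through this code step by step.

Initialize: word = ''
Entering loop: for m, char in enumerate("test"):
After iteration 1: m = 0, char = 't', word = 'T'
After iteration 2: m = 1, char = 'e', word = 'Te'
After iteration 3: m = 2, char = 's', word = 'TeS'
After iteration 4: m = 3, char = 't', word = 'TeSt'
Loop ends.

Final answer: 'TeSt'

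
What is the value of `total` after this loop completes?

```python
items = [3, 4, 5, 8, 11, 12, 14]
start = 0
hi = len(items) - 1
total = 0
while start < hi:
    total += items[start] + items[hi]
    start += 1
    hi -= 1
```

Let's trace through this code step by step.

Initialize: items = [3, 4, 5, 8, 11, 12, 14]
Initialize: start = 0
Initialize: hi = 6
Initialize: total = 0
Entering loop: while start < hi:
After iteration 1: start = 1, hi = 5, total = 17
After iteration 2: start = 2, hi = 4, total = 33
After iteration 3: start = 3, hi = 3, total = 49
Loop ends.

Final answer: 49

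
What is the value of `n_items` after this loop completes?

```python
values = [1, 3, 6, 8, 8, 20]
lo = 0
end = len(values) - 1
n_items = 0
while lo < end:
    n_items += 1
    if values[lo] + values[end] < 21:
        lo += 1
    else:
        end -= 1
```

Let's trace through this code step by step.

Initialize: values = [1, 3, 6, 8, 8, 20]
Initialize: lo = 0
Initialize: end = 5
Initialize: n_items = 0
Entering loop: while lo < end:
After iteration 1: lo = 0, end = 4, n_items = 1
After iteration 2: lo = 1, end = 4, n_items = 2
After iteration 3: lo = 2, end = 4, n_items = 3
After iteration 4: lo = 3, end = 4, n_items = 4
After iteration 5: lo = 4, end = 4, n_items = 5
Loop ends.

Final answer: 5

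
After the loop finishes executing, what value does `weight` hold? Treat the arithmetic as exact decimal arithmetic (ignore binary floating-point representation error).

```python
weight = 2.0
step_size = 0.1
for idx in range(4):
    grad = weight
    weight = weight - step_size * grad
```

Let's trace through this code step by step.

Initialize: weight = 2.0
Initialize: step_size = 0.1
Entering loop: for idx in range(4):
After iteration 1: idx = 0, weight = 1.8, grad = 2.0
After iteration 2: idx = 1, weight = 1.62, grad = 1.8
After iteration 3: idx = 2, weight = 1.458, grad = 1.62
After iteration 4: idx = 3, weight = 1.3122, grad = 1.458
Loop ends.

Final answer: 1.3122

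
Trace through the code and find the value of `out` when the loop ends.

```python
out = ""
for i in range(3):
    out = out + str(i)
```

Let's trace through this code step by step.

Initialize: out = ''
Entering loop: for i in range(3):
After iteration 1: i = 0, out = '0'
After iteration 2: i = 1, out = '01'
After iteration 3: i = 2, out = '012'
Loop ends.

Final answer: '012'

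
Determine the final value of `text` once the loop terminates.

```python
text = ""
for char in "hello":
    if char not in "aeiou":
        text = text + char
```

Let's trace through this code step by step.

Initialize: text = ''
Entering loop: for char in "hello":
After iteration 1: char = 'h', text = 'h'
After iteration 2: char = 'e', text = 'h'
After iteration 3: char = 'l', text = 'hl'
After iteration 4: char = 'l', text = 'hll'
After iteration 5: char = 'o', text = 'hll'
Loop ends.

Final answer: 'hll'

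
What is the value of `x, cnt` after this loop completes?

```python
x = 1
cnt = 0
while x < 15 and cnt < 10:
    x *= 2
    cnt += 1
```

Let's trace through this code step by step.

Initialize: x = 1
Initialize: cnt = 0
Entering loop: while x < 15 and cnt < 10:
After iteration 1: x = 2, cnt = 1
After iteration 2: x = 4, cnt = 2
After iteration 3: x = 8, cnt = 3
After iteration 4: x = 16, cnt = 4
Loop ends.

Final answer: 16, 4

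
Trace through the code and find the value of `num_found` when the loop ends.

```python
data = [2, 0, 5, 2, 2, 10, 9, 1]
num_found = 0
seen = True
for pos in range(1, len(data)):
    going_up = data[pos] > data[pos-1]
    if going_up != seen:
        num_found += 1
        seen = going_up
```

Let's trace through this code step by step.

Initialize: data = [2, 0, 5, 2, 2, 10, 9, 1]
Initialize: num_found = 0
Initialize: seen = True
Entering loop: for pos in range(1, len(data)):
After iteration 1: pos = 1, num_found = 1, seen = False, going_up = False
After iteration 2: pos = 2, num_found = 2, seen = True, going_up = True
After iteration 3: pos = 3, num_found = 3, seen = False, going_up = False
After iteration 4: pos = 4, num_found = 3, seen = False, going_up = False
After iteration 5: pos = 5, num_found = 4, seen = True, going_up = True
After iteration 6: pos = 6, num_found = 5, seen = False, going_up = False
After iteration 7: pos = 7, num_found = 5, seen = False, going_up = False
Loop ends.

Final answer: 5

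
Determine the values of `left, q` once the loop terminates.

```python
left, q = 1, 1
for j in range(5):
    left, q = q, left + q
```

Let's trace through this code step by step.

Initialize: left = 1
Initialize: q = 1
Entering loop: for j in range(5):
After iteration 1: j = 0, left = 1, q = 2
After iteration 2: j = 1, left = 2, q = 3
After iteration 3: j = 2, left = 3, q = 5
After iteration 4: j = 3, left = 5, q = 8
After iteration 5: j = 4, left = 8, q = 13
Loop ends.

Final answer: 8, 13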